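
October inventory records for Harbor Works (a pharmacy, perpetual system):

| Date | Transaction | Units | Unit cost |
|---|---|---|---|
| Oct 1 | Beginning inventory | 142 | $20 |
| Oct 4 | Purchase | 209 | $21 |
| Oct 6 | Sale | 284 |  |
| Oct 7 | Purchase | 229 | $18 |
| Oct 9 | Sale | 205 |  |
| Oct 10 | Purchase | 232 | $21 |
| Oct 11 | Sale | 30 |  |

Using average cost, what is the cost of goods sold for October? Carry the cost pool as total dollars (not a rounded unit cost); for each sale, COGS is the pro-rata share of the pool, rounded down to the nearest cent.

After Oct 1: 142 on hand, pool $2,840.00 (≈ $20.0000 each)
After Oct 4: 351 on hand, pool $7,229.00 (≈ $20.5954 each)
Oct 6, sell 284: 284/351 × $7,229.00 → $5,849.10
After Oct 7: 296 on hand, pool $5,501.90 (≈ $18.5875 each)
Oct 9, sell 205: 205/296 × $5,501.90 → $3,810.43
After Oct 10: 323 on hand, pool $6,563.47 (≈ $20.3203 each)
Oct 11, sell 30: 30/323 × $6,563.47 → $609.61
Total COGS = $5,849.10 + $3,810.43 + $609.61 = $10,269.14
Ending inventory (cost pool remaining) = $5,953.86
Check: goods available $16,223.00 = COGS $10,269.14 + ending $5,953.86

COGS = $10,269.14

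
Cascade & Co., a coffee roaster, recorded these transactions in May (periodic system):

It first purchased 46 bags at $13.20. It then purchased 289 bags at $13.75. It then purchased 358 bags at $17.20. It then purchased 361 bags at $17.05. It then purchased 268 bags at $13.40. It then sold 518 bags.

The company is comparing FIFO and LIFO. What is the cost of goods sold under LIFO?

FIFO COGS: 46 @ $13.20 + 289 @ $13.75 + 183 @ $17.20 = $7,728.55
LIFO COGS: 268 @ $13.40 + 250 @ $17.05 = $7,853.70

COGS = $7,853.70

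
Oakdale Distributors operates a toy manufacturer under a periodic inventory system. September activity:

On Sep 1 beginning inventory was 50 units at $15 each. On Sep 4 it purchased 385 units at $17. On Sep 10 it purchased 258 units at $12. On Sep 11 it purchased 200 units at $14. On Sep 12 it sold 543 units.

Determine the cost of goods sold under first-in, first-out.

COGS = $8,591

Sep 12, 543 sold [FIFO — oldest first]: 50 @ $15 + 385 @ $17 + 108 @ $12 = $8,591
Ending inventory: 150 @ $12 + 200 @ $14 = $4,600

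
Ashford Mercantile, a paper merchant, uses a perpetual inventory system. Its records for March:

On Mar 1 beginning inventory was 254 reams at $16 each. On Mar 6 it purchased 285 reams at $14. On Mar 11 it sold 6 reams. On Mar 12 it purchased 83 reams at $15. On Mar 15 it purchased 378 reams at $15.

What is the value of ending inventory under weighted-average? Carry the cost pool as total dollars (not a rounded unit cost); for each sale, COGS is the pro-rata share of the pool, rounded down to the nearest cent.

Ending inventory = $14,879.35

After Mar 1: 254 on hand, pool $4,064.00 (≈ $16.0000 each)
After Mar 6: 539 on hand, pool $8,054.00 (≈ $14.9425 each)
Mar 11, sell 6: 6/539 × $8,054.00 → $89.65
After Mar 12: 616 on hand, pool $9,209.35 (≈ $14.9502 each)
After Mar 15: 994 on hand, pool $14,879.35 (≈ $14.9692 each)
Ending inventory (cost pool remaining) = $14,879.35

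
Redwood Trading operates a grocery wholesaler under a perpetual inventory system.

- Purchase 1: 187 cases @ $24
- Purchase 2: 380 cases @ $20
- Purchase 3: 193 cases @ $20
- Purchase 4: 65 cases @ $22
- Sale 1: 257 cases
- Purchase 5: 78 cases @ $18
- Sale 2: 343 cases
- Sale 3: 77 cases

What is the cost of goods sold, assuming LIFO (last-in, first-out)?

Sale 1 (257) [LIFO — newest first]: 65 @ $22 + 192 @ $20 = $5,270
Sale 2 (343) [LIFO — newest first]: 78 @ $18 + 1 @ $20 + 264 @ $20 = $6,704
Sale 3 (77) [LIFO — newest first]: 77 @ $20 = $1,540
Total COGS = $5,270 + $6,704 + $1,540 = $13,514
Ending inventory: 187 @ $24 + 39 @ $20 = $5,268
Check: goods available $18,782 = COGS $13,514 + ending $5,268

COGS = $13,514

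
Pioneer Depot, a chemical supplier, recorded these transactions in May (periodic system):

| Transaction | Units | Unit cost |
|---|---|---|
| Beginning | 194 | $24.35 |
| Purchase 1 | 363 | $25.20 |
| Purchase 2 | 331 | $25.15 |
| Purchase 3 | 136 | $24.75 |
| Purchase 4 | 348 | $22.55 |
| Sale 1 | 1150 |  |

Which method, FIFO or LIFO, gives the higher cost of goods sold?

FIFO COGS: 194 @ $24.35 + 363 @ $25.20 + 331 @ $25.15 + 136 @ $24.75 + 126 @ $22.55 = $28,403.45
LIFO COGS: 348 @ $22.55 + 136 @ $24.75 + 331 @ $25.15 + 335 @ $25.20 = $27,980.05

FIFO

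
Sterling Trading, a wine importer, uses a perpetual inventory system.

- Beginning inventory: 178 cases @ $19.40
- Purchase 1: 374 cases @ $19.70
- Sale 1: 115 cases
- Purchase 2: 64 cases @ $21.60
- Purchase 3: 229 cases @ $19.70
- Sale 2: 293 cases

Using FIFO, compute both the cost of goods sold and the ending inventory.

Sale 1 (115) [FIFO — oldest first]: 115 @ $19.40 = $2,231.00
Sale 2 (293) [FIFO — oldest first]: 63 @ $19.40 + 230 @ $19.70 = $5,753.20
Total COGS = $2,231.00 + $5,753.20 = $7,984.20
Ending inventory: 144 @ $19.70 + 64 @ $21.60 + 229 @ $19.70 = $8,730.50

COGS = $7,984.20; ending inventory = $8,730.50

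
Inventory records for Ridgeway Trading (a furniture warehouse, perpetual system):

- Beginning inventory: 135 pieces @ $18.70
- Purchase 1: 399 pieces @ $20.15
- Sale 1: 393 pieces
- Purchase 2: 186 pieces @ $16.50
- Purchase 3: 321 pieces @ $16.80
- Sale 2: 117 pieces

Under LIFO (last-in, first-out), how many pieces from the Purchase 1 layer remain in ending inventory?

6

Sale 1 (393) [LIFO — newest first]: 393 @ $20.15 = $7,918.95
Sale 2 (117) [LIFO — newest first]: 117 @ $16.80 = $1,965.60
Total COGS = $7,918.95 + $1,965.60 = $9,884.55
Ending inventory: 135 @ $18.70 + 6 @ $20.15 + 186 @ $16.50 + 204 @ $16.80 = $9,141.60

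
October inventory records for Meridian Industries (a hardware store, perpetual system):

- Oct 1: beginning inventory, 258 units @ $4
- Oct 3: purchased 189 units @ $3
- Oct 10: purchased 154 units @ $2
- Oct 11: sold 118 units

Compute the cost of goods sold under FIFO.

Oct 11, 118 sold [FIFO — oldest first]: 118 @ $4 = $472
Ending inventory: 140 @ $4 + 189 @ $3 + 154 @ $2 = $1,435

COGS = $472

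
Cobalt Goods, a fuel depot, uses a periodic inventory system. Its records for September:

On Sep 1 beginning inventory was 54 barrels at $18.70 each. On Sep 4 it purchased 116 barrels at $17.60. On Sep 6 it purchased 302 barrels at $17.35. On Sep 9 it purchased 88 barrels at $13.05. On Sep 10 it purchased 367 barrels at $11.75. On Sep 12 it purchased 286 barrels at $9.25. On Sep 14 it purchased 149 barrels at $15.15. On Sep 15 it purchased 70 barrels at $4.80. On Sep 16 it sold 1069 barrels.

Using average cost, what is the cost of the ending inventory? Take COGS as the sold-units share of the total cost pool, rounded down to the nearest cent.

Ending inventory = $4,813.96

Sep 16, sell 1069: 1069/1432 × $18,990.60 → $14,176.64
Ending inventory (cost pool remaining) = $4,813.96
Check: goods available $18,990.60 = COGS $14,176.64 + ending $4,813.96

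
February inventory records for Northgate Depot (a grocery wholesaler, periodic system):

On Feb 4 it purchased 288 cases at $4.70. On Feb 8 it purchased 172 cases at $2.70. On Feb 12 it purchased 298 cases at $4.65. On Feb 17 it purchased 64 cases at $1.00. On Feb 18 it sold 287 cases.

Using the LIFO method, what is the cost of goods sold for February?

COGS = $1,100.95

Feb 18, 287 sold [LIFO — newest first]: 64 @ $1.00 + 223 @ $4.65 = $1,100.95
Ending inventory: 288 @ $4.70 + 172 @ $2.70 + 75 @ $4.65 = $2,166.75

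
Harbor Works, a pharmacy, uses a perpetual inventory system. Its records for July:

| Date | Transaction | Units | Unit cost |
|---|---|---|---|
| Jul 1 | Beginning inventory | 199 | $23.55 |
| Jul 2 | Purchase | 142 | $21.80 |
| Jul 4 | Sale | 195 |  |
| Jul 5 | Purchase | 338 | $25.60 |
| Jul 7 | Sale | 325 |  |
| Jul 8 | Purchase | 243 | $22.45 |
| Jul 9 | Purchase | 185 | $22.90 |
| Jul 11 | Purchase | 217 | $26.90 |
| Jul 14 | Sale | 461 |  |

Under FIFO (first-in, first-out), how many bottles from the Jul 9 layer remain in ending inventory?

126

Jul 4, 195 sold [FIFO — oldest first]: 195 @ $23.55 = $4,592.25
Jul 7, 325 sold [FIFO — oldest first]: 4 @ $23.55 + 142 @ $21.80 + 179 @ $25.60 = $7,772.20
Jul 14, 461 sold [FIFO — oldest first]: 159 @ $25.60 + 243 @ $22.45 + 59 @ $22.90 = $10,876.85
Total COGS = $4,592.25 + $7,772.20 + $10,876.85 = $23,241.30
Ending inventory: 126 @ $22.90 + 217 @ $26.90 = $8,722.70
Check: goods available $31,964.00 = COGS $23,241.30 + ending $8,722.70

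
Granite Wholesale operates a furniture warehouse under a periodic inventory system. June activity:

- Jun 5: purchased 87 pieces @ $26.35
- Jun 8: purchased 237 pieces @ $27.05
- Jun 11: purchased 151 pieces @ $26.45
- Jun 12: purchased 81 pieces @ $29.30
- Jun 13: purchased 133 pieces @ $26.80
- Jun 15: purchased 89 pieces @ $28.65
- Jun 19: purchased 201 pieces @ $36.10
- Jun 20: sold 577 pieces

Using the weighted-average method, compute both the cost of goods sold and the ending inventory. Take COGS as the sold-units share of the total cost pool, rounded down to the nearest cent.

Jun 20, sell 577: 577/979 × $28,440.90 → $16,762.40
Ending inventory (cost pool remaining) = $11,678.50

COGS = $16,762.40; ending inventory = $11,678.50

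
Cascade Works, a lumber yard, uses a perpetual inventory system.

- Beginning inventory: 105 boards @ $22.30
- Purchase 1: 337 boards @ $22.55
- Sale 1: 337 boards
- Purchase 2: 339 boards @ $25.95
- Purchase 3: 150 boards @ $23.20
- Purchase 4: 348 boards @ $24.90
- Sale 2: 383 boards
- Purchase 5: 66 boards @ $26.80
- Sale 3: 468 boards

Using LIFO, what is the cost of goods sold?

COGS = $28,961.00

Sale 1 (337) [LIFO — newest first]: 337 @ $22.55 = $7,599.35
Sale 2 (383) [LIFO — newest first]: 348 @ $24.90 + 35 @ $23.20 = $9,477.20
Sale 3 (468) [LIFO — newest first]: 66 @ $26.80 + 115 @ $23.20 + 287 @ $25.95 = $11,884.45
Total COGS = $7,599.35 + $9,477.20 + $11,884.45 = $28,961.00
Ending inventory: 105 @ $22.30 + 52 @ $25.95 = $3,690.90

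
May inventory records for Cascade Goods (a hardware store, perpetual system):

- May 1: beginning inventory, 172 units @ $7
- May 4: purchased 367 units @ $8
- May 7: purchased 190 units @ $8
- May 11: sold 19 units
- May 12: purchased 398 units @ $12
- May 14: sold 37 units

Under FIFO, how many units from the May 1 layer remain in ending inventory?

116

May 11, 19 sold [FIFO — oldest first]: 19 @ $7 = $133
May 14, 37 sold [FIFO — oldest first]: 37 @ $7 = $259
Total COGS = $133 + $259 = $392
Ending inventory: 116 @ $7 + 367 @ $8 + 190 @ $8 + 398 @ $12 = $10,044
Check: goods available $10,436 = COGS $392 + ending $10,044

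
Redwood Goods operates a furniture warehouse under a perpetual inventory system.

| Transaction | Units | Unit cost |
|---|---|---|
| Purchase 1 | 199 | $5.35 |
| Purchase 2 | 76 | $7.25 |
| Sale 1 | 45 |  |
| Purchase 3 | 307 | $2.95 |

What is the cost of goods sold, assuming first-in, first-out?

Sale 1 (45) [FIFO — oldest first]: 45 @ $5.35 = $240.75
Ending inventory: 154 @ $5.35 + 76 @ $7.25 + 307 @ $2.95 = $2,280.55

COGS = $240.75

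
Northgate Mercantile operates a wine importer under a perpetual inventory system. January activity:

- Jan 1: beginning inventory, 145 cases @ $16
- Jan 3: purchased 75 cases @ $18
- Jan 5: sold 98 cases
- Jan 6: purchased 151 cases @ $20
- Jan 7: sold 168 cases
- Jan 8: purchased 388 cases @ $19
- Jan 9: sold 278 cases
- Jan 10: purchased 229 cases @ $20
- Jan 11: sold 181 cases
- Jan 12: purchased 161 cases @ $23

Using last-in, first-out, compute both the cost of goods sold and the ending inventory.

Jan 5, 98 sold [LIFO — newest first]: 75 @ $18 + 23 @ $16 = $1,718
Jan 7, 168 sold [LIFO — newest first]: 151 @ $20 + 17 @ $16 = $3,292
Jan 9, 278 sold [LIFO — newest first]: 278 @ $19 = $5,282
Jan 11, 181 sold [LIFO — newest first]: 181 @ $20 = $3,620
Total COGS = $1,718 + $3,292 + $5,282 + $3,620 = $13,912
Ending inventory: 105 @ $16 + 110 @ $19 + 48 @ $20 + 161 @ $23 = $8,433

COGS = $13,912; ending inventory = $8,433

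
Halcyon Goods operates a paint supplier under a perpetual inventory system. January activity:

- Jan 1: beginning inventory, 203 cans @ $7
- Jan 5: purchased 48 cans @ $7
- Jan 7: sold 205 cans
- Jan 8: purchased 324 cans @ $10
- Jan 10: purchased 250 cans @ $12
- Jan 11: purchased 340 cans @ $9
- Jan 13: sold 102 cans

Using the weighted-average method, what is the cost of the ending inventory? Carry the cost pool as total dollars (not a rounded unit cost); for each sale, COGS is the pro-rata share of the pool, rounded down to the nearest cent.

Ending inventory = $8,599.67

After Jan 1: 203 on hand, pool $1,421.00 (≈ $7.0000 each)
After Jan 5: 251 on hand, pool $1,757.00 (≈ $7.0000 each)
Jan 7, sell 205: 205/251 × $1,757.00 → $1,435.00
After Jan 8: 370 on hand, pool $3,562.00 (≈ $9.6270 each)
After Jan 10: 620 on hand, pool $6,562.00 (≈ $10.5839 each)
After Jan 11: 960 on hand, pool $9,622.00 (≈ $10.0229 each)
Jan 13, sell 102: 102/960 × $9,622.00 → $1,022.33
Total COGS = $1,435.00 + $1,022.33 = $2,457.33
Ending inventory (cost pool remaining) = $8,599.67
Check: goods available $11,057.00 = COGS $2,457.33 + ending $8,599.67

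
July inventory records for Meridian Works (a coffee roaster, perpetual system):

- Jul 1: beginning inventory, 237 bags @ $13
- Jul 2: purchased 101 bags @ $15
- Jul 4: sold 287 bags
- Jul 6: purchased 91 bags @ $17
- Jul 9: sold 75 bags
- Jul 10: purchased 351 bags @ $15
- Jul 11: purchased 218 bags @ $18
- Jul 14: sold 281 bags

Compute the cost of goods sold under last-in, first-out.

COGS = $10,077

Jul 4, 287 sold [LIFO — newest first]: 101 @ $15 + 186 @ $13 = $3,933
Jul 9, 75 sold [LIFO — newest first]: 75 @ $17 = $1,275
Jul 14, 281 sold [LIFO — newest first]: 218 @ $18 + 63 @ $15 = $4,869
Total COGS = $3,933 + $1,275 + $4,869 = $10,077
Ending inventory: 51 @ $13 + 16 @ $17 + 288 @ $15 = $5,255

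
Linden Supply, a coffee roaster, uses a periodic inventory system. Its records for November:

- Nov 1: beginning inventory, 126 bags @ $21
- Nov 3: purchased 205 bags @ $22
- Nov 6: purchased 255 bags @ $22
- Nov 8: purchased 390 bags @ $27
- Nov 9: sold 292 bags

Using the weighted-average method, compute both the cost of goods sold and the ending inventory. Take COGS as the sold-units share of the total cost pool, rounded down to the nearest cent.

COGS = $6,969.70; ending inventory = $16,326.30

Nov 9, sell 292: 292/976 × $23,296.00 → $6,969.70
Ending inventory (cost pool remaining) = $16,326.30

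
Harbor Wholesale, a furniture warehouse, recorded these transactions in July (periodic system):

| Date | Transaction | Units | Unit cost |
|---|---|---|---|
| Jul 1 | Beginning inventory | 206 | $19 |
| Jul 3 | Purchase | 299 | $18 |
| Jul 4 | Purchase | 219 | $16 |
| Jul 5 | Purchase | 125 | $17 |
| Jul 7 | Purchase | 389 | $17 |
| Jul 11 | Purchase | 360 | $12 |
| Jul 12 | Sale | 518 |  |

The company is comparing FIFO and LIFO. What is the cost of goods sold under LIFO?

COGS = $7,006

FIFO COGS: 206 @ $19 + 299 @ $18 + 13 @ $16 = $9,504
LIFO COGS: 360 @ $12 + 158 @ $17 = $7,006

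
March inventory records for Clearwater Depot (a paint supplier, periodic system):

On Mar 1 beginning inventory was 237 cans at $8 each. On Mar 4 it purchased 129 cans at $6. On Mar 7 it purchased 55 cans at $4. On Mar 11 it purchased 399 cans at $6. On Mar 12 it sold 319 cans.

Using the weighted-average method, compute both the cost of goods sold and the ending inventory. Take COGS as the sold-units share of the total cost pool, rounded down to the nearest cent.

COGS = $2,055.60; ending inventory = $3,228.40

Mar 12, sell 319: 319/820 × $5,284.00 → $2,055.60
Ending inventory (cost pool remaining) = $3,228.40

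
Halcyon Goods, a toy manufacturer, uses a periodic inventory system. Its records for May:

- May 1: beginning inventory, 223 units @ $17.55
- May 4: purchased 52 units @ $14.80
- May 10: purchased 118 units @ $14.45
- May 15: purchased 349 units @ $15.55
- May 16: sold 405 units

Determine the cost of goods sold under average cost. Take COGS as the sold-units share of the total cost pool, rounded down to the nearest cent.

COGS = $6,449.05

May 16, sell 405: 405/742 × $11,815.30 → $6,449.05
Ending inventory (cost pool remaining) = $5,366.25
Check: goods available $11,815.30 = COGS $6,449.05 + ending $5,366.25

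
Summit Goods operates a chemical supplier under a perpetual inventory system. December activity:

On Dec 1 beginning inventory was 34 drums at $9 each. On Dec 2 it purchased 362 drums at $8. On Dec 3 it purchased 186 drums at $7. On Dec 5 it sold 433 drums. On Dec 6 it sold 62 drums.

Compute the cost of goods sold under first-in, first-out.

Dec 5, 433 sold [FIFO — oldest first]: 34 @ $9 + 362 @ $8 + 37 @ $7 = $3,461
Dec 6, 62 sold [FIFO — oldest first]: 62 @ $7 = $434
Total COGS = $3,461 + $434 = $3,895
Ending inventory: 87 @ $7 = $609

COGS = $3,895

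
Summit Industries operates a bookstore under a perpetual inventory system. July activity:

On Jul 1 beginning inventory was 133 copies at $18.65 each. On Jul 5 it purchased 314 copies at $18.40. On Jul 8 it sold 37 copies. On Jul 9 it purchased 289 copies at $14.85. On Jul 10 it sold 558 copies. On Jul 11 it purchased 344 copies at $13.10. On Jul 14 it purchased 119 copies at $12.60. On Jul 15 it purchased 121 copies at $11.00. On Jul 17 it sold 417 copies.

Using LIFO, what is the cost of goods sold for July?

Jul 8, 37 sold [LIFO — newest first]: 37 @ $18.40 = $680.80
Jul 10, 558 sold [LIFO — newest first]: 289 @ $14.85 + 269 @ $18.40 = $9,241.25
Jul 17, 417 sold [LIFO — newest first]: 121 @ $11.00 + 119 @ $12.60 + 177 @ $13.10 = $5,149.10
Total COGS = $680.80 + $9,241.25 + $5,149.10 = $15,071.15
Ending inventory: 133 @ $18.65 + 8 @ $18.40 + 167 @ $13.10 = $4,815.35

COGS = $15,071.15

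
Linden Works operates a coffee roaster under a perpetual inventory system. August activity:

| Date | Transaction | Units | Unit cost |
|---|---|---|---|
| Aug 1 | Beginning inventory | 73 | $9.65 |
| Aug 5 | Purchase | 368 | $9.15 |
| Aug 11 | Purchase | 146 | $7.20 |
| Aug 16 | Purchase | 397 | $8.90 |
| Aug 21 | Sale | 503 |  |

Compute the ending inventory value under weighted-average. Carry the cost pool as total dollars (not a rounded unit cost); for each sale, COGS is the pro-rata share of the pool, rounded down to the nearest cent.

After Aug 1: 73 on hand, pool $704.45 (≈ $9.6500 each)
After Aug 5: 441 on hand, pool $4,071.65 (≈ $9.2328 each)
After Aug 11: 587 on hand, pool $5,122.85 (≈ $8.7272 each)
After Aug 16: 984 on hand, pool $8,656.15 (≈ $8.7969 each)
Aug 21, sell 503: 503/984 × $8,656.15 → $4,424.84
Ending inventory (cost pool remaining) = $4,231.31

Ending inventory = $4,231.31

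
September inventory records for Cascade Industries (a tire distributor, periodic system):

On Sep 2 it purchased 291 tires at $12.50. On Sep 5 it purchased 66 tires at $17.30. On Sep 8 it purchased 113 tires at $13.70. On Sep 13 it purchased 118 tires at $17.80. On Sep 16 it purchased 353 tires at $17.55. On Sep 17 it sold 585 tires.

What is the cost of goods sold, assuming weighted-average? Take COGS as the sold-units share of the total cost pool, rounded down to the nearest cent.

Sep 17, sell 585: 585/941 × $14,622.95 → $9,090.78
Ending inventory (cost pool remaining) = $5,532.17

COGS = $9,090.78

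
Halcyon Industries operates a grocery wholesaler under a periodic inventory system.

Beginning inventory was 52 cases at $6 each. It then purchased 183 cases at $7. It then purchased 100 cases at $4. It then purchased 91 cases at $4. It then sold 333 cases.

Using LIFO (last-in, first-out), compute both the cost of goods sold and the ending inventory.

Sale 1 (333) [LIFO — newest first]: 91 @ $4 + 100 @ $4 + 142 @ $7 = $1,758
Ending inventory: 52 @ $6 + 41 @ $7 = $599
Check: goods available $2,357 = COGS $1,758 + ending $599

COGS = $1,758; ending inventory = $599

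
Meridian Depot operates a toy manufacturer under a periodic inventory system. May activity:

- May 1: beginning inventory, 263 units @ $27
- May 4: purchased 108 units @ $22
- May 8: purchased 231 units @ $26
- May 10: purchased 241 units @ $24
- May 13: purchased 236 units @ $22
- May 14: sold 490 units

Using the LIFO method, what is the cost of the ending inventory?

May 14, 490 sold [LIFO — newest first]: 236 @ $22 + 241 @ $24 + 13 @ $26 = $11,314
Ending inventory: 263 @ $27 + 108 @ $22 + 218 @ $26 = $15,145

Ending inventory = $15,145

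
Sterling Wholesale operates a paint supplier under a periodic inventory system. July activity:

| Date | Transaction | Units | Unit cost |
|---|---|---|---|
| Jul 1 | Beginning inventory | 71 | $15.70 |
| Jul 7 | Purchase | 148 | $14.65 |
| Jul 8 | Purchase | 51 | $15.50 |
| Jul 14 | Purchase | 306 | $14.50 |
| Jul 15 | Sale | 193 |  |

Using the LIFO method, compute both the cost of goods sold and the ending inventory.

Jul 15, 193 sold [LIFO — newest first]: 193 @ $14.50 = $2,798.50
Ending inventory: 71 @ $15.70 + 148 @ $14.65 + 51 @ $15.50 + 113 @ $14.50 = $5,711.90

COGS = $2,798.50; ending inventory = $5,711.90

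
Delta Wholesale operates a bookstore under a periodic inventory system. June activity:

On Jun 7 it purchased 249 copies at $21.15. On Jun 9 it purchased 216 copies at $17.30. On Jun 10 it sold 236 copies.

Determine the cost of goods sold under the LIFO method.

Jun 10, 236 sold [LIFO — newest first]: 216 @ $17.30 + 20 @ $21.15 = $4,159.80
Ending inventory: 229 @ $21.15 = $4,843.35
Check: goods available $9,003.15 = COGS $4,159.80 + ending $4,843.35

COGS = $4,159.80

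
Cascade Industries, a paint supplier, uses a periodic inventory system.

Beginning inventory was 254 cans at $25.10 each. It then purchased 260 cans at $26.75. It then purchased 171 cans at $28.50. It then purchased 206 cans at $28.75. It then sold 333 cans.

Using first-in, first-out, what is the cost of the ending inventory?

Sale 1 (333) [FIFO — oldest first]: 254 @ $25.10 + 79 @ $26.75 = $8,488.65
Ending inventory: 181 @ $26.75 + 171 @ $28.50 + 206 @ $28.75 = $15,637.75

Ending inventory = $15,637.75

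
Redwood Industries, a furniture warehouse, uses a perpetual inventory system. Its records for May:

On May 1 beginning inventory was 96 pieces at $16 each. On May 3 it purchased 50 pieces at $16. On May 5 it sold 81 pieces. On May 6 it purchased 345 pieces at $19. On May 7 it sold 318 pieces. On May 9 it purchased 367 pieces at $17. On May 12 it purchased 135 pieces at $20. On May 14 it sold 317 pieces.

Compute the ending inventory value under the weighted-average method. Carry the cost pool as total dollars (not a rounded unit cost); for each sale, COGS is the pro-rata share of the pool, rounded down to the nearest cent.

Ending inventory = $4,963.27

After May 1: 96 on hand, pool $1,536.00 (≈ $16.0000 each)
After May 3: 146 on hand, pool $2,336.00 (≈ $16.0000 each)
May 5, sell 81: 81/146 × $2,336.00 → $1,296.00
After May 6: 410 on hand, pool $7,595.00 (≈ $18.5244 each)
May 7, sell 318: 318/410 × $7,595.00 → $5,890.75
After May 9: 459 on hand, pool $7,943.25 (≈ $17.3056 each)
After May 12: 594 on hand, pool $10,643.25 (≈ $17.9179 each)
May 14, sell 317: 317/594 × $10,643.25 → $5,679.98
Total COGS = $1,296.00 + $5,890.75 + $5,679.98 = $12,866.73
Ending inventory (cost pool remaining) = $4,963.27
Check: goods available $17,830.00 = COGS $12,866.73 + ending $4,963.27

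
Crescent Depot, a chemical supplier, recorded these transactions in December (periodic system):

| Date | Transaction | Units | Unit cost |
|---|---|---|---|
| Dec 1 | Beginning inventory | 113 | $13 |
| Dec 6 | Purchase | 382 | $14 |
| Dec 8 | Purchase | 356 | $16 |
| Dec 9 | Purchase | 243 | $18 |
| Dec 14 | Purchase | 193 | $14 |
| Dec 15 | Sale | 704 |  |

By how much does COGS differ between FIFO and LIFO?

FIFO COGS: 113 @ $13 + 382 @ $14 + 209 @ $16 = $10,161
LIFO COGS: 193 @ $14 + 243 @ $18 + 268 @ $16 = $11,364
Difference = |$10,161 − $11,364| = $1,203

$1,203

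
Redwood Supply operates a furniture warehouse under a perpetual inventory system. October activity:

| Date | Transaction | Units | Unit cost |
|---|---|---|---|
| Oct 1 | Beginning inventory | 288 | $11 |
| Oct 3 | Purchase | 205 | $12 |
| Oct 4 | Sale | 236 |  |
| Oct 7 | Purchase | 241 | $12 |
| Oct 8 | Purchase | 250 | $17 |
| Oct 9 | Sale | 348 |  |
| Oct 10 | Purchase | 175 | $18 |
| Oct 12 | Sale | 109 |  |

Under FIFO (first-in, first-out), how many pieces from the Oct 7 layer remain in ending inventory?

41

Oct 4, 236 sold [FIFO — oldest first]: 236 @ $11 = $2,596
Oct 9, 348 sold [FIFO — oldest first]: 52 @ $11 + 205 @ $12 + 91 @ $12 = $4,124
Oct 12, 109 sold [FIFO — oldest first]: 109 @ $12 = $1,308
Total COGS = $2,596 + $4,124 + $1,308 = $8,028
Ending inventory: 41 @ $12 + 250 @ $17 + 175 @ $18 = $7,892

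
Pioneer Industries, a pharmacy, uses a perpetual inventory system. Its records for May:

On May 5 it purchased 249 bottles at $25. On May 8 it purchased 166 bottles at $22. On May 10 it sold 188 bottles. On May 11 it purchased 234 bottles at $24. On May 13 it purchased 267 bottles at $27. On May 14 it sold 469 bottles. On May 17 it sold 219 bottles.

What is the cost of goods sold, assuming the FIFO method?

COGS = $21,622

May 10, 188 sold [FIFO — oldest first]: 188 @ $25 = $4,700
May 14, 469 sold [FIFO — oldest first]: 61 @ $25 + 166 @ $22 + 234 @ $24 + 8 @ $27 = $11,009
May 17, 219 sold [FIFO — oldest first]: 219 @ $27 = $5,913
Total COGS = $4,700 + $11,009 + $5,913 = $21,622
Ending inventory: 40 @ $27 = $1,080
Check: goods available $22,702 = COGS $21,622 + ending $1,080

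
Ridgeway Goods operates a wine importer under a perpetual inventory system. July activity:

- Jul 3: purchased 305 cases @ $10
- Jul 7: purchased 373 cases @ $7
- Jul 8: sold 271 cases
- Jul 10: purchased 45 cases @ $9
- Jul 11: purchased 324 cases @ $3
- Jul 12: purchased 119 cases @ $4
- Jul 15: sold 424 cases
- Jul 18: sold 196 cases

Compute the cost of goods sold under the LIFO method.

Jul 8, 271 sold [LIFO — newest first]: 271 @ $7 = $1,897
Jul 15, 424 sold [LIFO — newest first]: 119 @ $4 + 305 @ $3 = $1,391
Jul 18, 196 sold [LIFO — newest first]: 19 @ $3 + 45 @ $9 + 102 @ $7 + 30 @ $10 = $1,476
Total COGS = $1,897 + $1,391 + $1,476 = $4,764
Ending inventory: 275 @ $10 = $2,750
Check: goods available $7,514 = COGS $4,764 + ending $2,750

COGS = $4,764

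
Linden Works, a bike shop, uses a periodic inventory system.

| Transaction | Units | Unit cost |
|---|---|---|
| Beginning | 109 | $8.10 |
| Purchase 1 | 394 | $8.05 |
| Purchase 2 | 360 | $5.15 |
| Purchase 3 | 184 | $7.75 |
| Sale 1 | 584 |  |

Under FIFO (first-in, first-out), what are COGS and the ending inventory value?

COGS = $4,471.75; ending inventory = $2,862.85

Sale 1 (584) [FIFO — oldest first]: 109 @ $8.10 + 394 @ $8.05 + 81 @ $5.15 = $4,471.75
Ending inventory: 279 @ $5.15 + 184 @ $7.75 = $2,862.85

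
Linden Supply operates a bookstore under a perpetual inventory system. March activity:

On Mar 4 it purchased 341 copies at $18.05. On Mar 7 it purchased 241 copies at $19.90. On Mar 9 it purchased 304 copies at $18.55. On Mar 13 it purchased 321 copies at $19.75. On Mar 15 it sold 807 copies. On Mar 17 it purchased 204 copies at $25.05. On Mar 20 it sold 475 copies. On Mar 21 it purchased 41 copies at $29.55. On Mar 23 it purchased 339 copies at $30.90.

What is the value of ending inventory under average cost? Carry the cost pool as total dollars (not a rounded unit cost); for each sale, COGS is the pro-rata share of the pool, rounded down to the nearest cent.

Ending inventory = $14,401.03

After Mar 4: 341 on hand, pool $6,155.05 (≈ $18.0500 each)
After Mar 7: 582 on hand, pool $10,950.95 (≈ $18.8161 each)
After Mar 9: 886 on hand, pool $16,590.15 (≈ $18.7248 each)
After Mar 13: 1207 on hand, pool $22,929.90 (≈ $18.9974 each)
Mar 15, sell 807: 807/1207 × $22,929.90 → $15,330.92
After Mar 17: 604 on hand, pool $12,709.18 (≈ $21.0417 each)
Mar 20, sell 475: 475/604 × $12,709.18 → $9,994.80
After Mar 21: 170 on hand, pool $3,925.93 (≈ $23.0937 each)
After Mar 23: 509 on hand, pool $14,401.03 (≈ $28.2928 each)
Total COGS = $15,330.92 + $9,994.80 = $25,325.72
Ending inventory (cost pool remaining) = $14,401.03
Check: goods available $39,726.75 = COGS $25,325.72 + ending $14,401.03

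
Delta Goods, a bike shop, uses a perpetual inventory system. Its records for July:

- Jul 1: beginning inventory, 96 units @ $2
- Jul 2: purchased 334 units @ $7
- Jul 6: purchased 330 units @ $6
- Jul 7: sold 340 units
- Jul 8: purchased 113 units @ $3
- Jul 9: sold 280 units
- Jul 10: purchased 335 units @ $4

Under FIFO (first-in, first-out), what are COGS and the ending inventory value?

Jul 7, 340 sold [FIFO — oldest first]: 96 @ $2 + 244 @ $7 = $1,900
Jul 9, 280 sold [FIFO — oldest first]: 90 @ $7 + 190 @ $6 = $1,770
Total COGS = $1,900 + $1,770 = $3,670
Ending inventory: 140 @ $6 + 113 @ $3 + 335 @ $4 = $2,519
Check: goods available $6,189 = COGS $3,670 + ending $2,519

COGS = $3,670; ending inventory = $2,519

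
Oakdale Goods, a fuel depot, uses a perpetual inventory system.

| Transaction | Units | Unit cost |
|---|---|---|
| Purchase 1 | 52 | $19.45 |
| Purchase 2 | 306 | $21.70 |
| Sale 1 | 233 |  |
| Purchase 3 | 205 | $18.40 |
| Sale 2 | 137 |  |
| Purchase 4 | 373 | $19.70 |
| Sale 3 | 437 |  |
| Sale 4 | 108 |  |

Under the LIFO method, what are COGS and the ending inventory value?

Sale 1 (233) [LIFO — newest first]: 233 @ $21.70 = $5,056.10
Sale 2 (137) [LIFO — newest first]: 137 @ $18.40 = $2,520.80
Sale 3 (437) [LIFO — newest first]: 373 @ $19.70 + 64 @ $18.40 = $8,525.70
Sale 4 (108) [LIFO — newest first]: 4 @ $18.40 + 73 @ $21.70 + 31 @ $19.45 = $2,260.65
Total COGS = $5,056.10 + $2,520.80 + $8,525.70 + $2,260.65 = $18,363.25
Ending inventory: 21 @ $19.45 = $408.45

COGS = $18,363.25; ending inventory = $408.45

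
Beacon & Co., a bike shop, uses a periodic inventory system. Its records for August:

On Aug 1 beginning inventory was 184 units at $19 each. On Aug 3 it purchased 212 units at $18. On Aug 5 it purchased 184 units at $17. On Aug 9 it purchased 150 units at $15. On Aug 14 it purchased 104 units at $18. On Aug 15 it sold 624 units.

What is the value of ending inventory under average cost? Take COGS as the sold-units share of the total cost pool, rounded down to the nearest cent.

Aug 15, sell 624: 624/834 × $14,562.00 → $10,895.30
Ending inventory (cost pool remaining) = $3,666.70

Ending inventory = $3,666.70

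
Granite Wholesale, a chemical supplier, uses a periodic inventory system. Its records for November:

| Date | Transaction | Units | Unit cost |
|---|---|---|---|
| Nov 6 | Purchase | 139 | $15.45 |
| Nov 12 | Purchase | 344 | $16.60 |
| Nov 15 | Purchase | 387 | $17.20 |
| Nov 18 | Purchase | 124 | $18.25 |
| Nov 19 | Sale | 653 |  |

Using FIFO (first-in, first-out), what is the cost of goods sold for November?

COGS = $10,781.95

Nov 19, 653 sold [FIFO — oldest first]: 139 @ $15.45 + 344 @ $16.60 + 170 @ $17.20 = $10,781.95
Ending inventory: 217 @ $17.20 + 124 @ $18.25 = $5,995.40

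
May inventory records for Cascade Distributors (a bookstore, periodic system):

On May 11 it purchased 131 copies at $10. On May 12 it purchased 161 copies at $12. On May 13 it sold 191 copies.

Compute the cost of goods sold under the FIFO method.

COGS = $2,030

May 13, 191 sold [FIFO — oldest first]: 131 @ $10 + 60 @ $12 = $2,030
Ending inventory: 101 @ $12 = $1,212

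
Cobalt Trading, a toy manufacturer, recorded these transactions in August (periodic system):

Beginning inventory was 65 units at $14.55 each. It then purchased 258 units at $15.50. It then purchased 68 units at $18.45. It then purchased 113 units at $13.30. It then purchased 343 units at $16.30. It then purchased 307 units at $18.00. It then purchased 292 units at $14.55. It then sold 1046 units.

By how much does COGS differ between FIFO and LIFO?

FIFO COGS: 65 @ $14.55 + 258 @ $15.50 + 68 @ $18.45 + 113 @ $13.30 + 343 @ $16.30 + 199 @ $18.00 = $16,875.15
LIFO COGS: 292 @ $14.55 + 307 @ $18.00 + 343 @ $16.30 + 104 @ $13.30 = $16,748.70
Difference = |$16,875.15 − $16,748.70| = $126.45

$126.45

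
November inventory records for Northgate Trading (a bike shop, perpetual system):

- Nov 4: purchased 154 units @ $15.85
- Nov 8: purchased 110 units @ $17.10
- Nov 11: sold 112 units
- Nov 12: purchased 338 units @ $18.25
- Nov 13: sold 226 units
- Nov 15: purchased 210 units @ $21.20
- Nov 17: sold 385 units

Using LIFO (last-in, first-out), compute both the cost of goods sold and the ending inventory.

Nov 11, 112 sold [LIFO — newest first]: 110 @ $17.10 + 2 @ $15.85 = $1,912.70
Nov 13, 226 sold [LIFO — newest first]: 226 @ $18.25 = $4,124.50
Nov 17, 385 sold [LIFO — newest first]: 210 @ $21.20 + 112 @ $18.25 + 63 @ $15.85 = $7,494.55
Total COGS = $1,912.70 + $4,124.50 + $7,494.55 = $13,531.75
Ending inventory: 89 @ $15.85 = $1,410.65

COGS = $13,531.75; ending inventory = $1,410.65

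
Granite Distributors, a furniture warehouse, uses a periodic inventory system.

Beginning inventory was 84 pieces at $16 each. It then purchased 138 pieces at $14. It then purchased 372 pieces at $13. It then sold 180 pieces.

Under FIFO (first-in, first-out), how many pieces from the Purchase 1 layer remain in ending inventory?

42

Sale 1 (180) [FIFO — oldest first]: 84 @ $16 + 96 @ $14 = $2,688
Ending inventory: 42 @ $14 + 372 @ $13 = $5,424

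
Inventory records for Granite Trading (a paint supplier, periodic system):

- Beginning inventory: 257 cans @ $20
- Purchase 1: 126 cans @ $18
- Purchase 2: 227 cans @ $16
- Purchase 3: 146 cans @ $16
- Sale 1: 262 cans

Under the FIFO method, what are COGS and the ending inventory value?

COGS = $5,230; ending inventory = $8,146

Sale 1 (262) [FIFO — oldest first]: 257 @ $20 + 5 @ $18 = $5,230
Ending inventory: 121 @ $18 + 227 @ $16 + 146 @ $16 = $8,146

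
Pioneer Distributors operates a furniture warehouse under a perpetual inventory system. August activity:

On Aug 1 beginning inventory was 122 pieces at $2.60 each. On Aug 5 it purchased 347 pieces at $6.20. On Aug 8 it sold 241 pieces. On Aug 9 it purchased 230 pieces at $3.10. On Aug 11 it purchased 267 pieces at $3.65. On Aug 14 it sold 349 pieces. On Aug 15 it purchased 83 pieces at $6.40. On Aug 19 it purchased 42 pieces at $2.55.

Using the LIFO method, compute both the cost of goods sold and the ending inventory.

Aug 8, 241 sold [LIFO — newest first]: 241 @ $6.20 = $1,494.20
Aug 14, 349 sold [LIFO — newest first]: 267 @ $3.65 + 82 @ $3.10 = $1,228.75
Total COGS = $1,494.20 + $1,228.75 = $2,722.95
Ending inventory: 122 @ $2.60 + 106 @ $6.20 + 148 @ $3.10 + 83 @ $6.40 + 42 @ $2.55 = $2,071.50

COGS = $2,722.95; ending inventory = $2,071.50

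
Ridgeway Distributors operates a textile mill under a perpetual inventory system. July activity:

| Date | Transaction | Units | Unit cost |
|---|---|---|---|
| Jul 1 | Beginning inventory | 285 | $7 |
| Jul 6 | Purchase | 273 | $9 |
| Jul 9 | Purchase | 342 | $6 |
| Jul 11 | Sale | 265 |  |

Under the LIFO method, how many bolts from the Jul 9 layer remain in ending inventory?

77

Jul 11, 265 sold [LIFO — newest first]: 265 @ $6 = $1,590
Ending inventory: 285 @ $7 + 273 @ $9 + 77 @ $6 = $4,914
Check: goods available $6,504 = COGS $1,590 + ending $4,914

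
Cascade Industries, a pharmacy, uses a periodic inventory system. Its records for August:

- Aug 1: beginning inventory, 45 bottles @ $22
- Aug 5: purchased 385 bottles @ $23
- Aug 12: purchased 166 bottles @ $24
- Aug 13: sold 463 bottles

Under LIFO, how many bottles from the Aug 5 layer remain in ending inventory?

88

Aug 13, 463 sold [LIFO — newest first]: 166 @ $24 + 297 @ $23 = $10,815
Ending inventory: 45 @ $22 + 88 @ $23 = $3,014
Check: goods available $13,829 = COGS $10,815 + ending $3,014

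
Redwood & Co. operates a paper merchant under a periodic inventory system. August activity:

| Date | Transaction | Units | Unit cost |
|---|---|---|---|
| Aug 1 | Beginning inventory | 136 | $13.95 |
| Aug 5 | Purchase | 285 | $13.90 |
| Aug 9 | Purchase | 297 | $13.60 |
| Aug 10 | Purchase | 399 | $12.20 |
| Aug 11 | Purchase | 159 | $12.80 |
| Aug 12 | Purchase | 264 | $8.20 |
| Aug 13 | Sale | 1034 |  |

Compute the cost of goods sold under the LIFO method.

Aug 13, 1034 sold [LIFO — newest first]: 264 @ $8.20 + 159 @ $12.80 + 399 @ $12.20 + 212 @ $13.60 = $11,951.00
Ending inventory: 136 @ $13.95 + 285 @ $13.90 + 85 @ $13.60 = $7,014.70
Check: goods available $18,965.70 = COGS $11,951.00 + ending $7,014.70

COGS = $11,951.00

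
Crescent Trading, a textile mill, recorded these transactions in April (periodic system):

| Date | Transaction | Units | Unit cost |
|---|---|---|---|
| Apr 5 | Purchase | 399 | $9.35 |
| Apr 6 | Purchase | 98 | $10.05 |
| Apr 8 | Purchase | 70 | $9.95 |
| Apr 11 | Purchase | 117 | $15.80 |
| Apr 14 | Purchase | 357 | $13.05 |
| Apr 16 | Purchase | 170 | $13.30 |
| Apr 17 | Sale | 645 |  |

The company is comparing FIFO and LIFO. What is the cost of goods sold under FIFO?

COGS = $6,644.45

FIFO COGS: 399 @ $9.35 + 98 @ $10.05 + 70 @ $9.95 + 78 @ $15.80 = $6,644.45
LIFO COGS: 170 @ $13.30 + 357 @ $13.05 + 117 @ $15.80 + 1 @ $9.95 = $8,778.40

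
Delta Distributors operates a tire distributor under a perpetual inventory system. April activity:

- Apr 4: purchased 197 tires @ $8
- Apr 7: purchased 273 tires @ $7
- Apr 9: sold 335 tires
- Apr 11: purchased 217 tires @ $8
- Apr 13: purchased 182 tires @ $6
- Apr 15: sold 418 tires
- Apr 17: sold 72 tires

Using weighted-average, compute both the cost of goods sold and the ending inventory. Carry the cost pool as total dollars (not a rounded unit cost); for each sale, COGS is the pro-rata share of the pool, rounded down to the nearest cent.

After Apr 4: 197 on hand, pool $1,576.00 (≈ $8.0000 each)
After Apr 7: 470 on hand, pool $3,487.00 (≈ $7.4191 each)
Apr 9, sell 335: 335/470 × $3,487.00 → $2,485.41
After Apr 11: 352 on hand, pool $2,737.59 (≈ $7.7772 each)
After Apr 13: 534 on hand, pool $3,829.59 (≈ $7.1715 each)
Apr 15, sell 418: 418/534 × $3,829.59 → $2,997.69
Apr 17, sell 72: 72/116 × $831.90 → $516.35
Total COGS = $2,485.41 + $2,997.69 + $516.35 = $5,999.45
Ending inventory (cost pool remaining) = $315.55

COGS = $5,999.45; ending inventory = $315.55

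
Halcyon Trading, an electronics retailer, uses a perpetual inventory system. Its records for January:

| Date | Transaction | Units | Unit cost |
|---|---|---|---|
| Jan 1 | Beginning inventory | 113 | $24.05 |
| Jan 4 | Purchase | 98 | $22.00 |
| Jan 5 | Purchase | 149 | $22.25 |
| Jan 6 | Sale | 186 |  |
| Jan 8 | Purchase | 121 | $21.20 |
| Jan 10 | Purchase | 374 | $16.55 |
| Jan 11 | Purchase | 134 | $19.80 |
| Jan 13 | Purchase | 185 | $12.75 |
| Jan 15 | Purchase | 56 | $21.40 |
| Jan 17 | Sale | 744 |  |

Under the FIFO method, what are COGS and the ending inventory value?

Jan 6, 186 sold [FIFO — oldest first]: 113 @ $24.05 + 73 @ $22.00 = $4,323.65
Jan 17, 744 sold [FIFO — oldest first]: 25 @ $22.00 + 149 @ $22.25 + 121 @ $21.20 + 374 @ $16.55 + 75 @ $19.80 = $14,105.15
Total COGS = $4,323.65 + $14,105.15 = $18,428.80
Ending inventory: 59 @ $19.80 + 185 @ $12.75 + 56 @ $21.40 = $4,725.35

COGS = $18,428.80; ending inventory = $4,725.35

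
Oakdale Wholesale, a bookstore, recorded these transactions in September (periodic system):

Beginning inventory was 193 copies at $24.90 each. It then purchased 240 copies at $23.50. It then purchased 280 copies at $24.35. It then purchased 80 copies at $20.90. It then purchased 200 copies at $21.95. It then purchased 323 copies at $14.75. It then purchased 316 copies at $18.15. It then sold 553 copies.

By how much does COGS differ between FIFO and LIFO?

$4,136.55

FIFO COGS: 193 @ $24.90 + 240 @ $23.50 + 120 @ $24.35 = $13,367.70
LIFO COGS: 316 @ $18.15 + 237 @ $14.75 = $9,231.15
Difference = |$13,367.70 − $9,231.15| = $4,136.55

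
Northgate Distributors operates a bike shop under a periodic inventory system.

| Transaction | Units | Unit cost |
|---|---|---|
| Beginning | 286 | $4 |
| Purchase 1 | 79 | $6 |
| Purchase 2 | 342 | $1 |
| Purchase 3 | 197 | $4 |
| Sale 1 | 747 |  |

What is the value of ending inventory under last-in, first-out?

Ending inventory = $628

Sale 1 (747) [LIFO — newest first]: 197 @ $4 + 342 @ $1 + 79 @ $6 + 129 @ $4 = $2,120
Ending inventory: 157 @ $4 = $628
Check: goods available $2,748 = COGS $2,120 + ending $628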